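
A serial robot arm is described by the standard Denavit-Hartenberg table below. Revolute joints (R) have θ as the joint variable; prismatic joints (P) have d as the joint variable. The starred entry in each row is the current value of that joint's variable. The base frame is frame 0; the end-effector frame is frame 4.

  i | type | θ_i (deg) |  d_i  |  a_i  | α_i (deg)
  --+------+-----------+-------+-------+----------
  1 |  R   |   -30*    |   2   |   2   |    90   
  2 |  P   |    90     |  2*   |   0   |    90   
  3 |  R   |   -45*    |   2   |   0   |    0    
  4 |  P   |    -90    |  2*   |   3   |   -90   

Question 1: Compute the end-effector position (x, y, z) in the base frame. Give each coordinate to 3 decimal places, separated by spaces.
after link 1: o_1 = (1.7321, -1.0000, 2.0000)
after link 2: o_2 = (0.7321, -2.7321, 2.0000)
after link 3: o_3 = (2.4641, -3.7321, 2.0000)
after link 4: o_4 = (5.2568, -2.8949, -0.1213)

5.257 -2.895 -0.121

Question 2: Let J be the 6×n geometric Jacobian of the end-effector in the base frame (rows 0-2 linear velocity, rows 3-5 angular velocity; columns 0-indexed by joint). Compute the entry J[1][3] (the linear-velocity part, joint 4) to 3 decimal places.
-0.500

prismatic axis z_3 = (0.8660,-0.5000,-0.0000)
J_v[:, 3] = z_3; J_ω[:, 3] = (0,0,0)
entry J[1][3] = -0.5000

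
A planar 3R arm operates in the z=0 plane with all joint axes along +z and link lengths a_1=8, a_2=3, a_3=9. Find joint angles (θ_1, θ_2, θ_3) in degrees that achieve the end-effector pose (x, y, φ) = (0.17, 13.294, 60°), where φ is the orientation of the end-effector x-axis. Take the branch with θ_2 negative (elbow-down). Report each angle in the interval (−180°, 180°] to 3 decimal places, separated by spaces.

150.000 -120.005 30.005

wrist centre = target − a_3·(cos φ, sin φ) = (-4.3300, 5.4998)
cos θ_2 = (48.9964−8²−3²)/(2·8·3) = -0.5001; θ_2 = -120.0050° (elbow-down)
β = atan2(5.4998,-4.3300) = 128.2136°; ψ = atan2(-2.5979,6.4998) = -21.7865°
θ_1 = β − ψ = 150.0000°
θ_3 = φ − θ_1 − θ_2 = 30.0049° (wrapped to (-180°,180°])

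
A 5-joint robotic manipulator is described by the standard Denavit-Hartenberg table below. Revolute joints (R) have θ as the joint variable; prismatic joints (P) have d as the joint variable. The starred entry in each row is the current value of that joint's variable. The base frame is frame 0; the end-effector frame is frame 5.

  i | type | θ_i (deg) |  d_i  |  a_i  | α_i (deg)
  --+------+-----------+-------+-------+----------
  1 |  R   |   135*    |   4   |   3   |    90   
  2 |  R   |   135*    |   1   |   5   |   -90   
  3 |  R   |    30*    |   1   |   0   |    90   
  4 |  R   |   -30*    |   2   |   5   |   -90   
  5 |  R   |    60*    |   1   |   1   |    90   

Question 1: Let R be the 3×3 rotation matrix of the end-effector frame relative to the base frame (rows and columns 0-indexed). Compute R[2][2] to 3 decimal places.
0.942

End-effector z-axis (col 2 of R) = (0.2743,-0.1922,0.9422)
R[2][2] = 0.9422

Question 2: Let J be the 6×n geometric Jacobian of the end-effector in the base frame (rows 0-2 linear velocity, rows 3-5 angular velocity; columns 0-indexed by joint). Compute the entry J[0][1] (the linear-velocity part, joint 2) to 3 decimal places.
axis z_1 = (0.7071,0.7071,0.0000); lever o_n−o_1 = (4.1612,-5.0798,7.7845)
cross product → J_v[:, 1] = (5.5045,-5.5045,-6.5344)
J_ω[:, 1] = z_1
entry J[0][1] = 5.5045

5.504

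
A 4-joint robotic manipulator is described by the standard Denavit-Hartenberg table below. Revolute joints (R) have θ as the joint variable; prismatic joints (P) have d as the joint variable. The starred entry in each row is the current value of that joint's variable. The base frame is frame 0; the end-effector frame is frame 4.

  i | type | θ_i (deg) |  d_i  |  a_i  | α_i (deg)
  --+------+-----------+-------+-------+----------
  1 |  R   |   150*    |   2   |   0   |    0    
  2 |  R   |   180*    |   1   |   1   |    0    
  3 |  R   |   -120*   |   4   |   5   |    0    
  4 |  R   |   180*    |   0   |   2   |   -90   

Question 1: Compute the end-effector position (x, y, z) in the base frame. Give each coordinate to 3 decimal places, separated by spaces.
after link 1: o_1 = (0.0000, 0.0000, 2.0000)
after link 2: o_2 = (0.8660, -0.5000, 3.0000)
after link 3: o_3 = (-3.4641, -3.0000, 7.0000)
after link 4: o_4 = (-1.7321, -2.0000, 7.0000)

-1.732 -2.000 7.000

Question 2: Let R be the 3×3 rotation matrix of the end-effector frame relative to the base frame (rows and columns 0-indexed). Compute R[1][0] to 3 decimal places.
End-effector x-axis (col 0 of R) = (0.8660,0.5000,0.0000)
R[1][0] = 0.5000

0.500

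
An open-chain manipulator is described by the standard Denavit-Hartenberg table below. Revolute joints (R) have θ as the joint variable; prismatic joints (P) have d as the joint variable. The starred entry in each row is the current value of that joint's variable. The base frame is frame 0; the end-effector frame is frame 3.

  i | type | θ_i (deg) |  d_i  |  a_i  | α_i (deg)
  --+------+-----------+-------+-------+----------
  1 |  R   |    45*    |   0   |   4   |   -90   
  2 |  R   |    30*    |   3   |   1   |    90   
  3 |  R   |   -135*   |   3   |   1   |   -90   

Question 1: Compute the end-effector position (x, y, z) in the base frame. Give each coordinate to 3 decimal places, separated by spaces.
after link 1: o_1 = (2.8284, 2.8284, 0.0000)
after link 2: o_2 = (1.3195, 5.5621, -0.5000)
after link 3: o_3 = (2.4471, 5.6898, 2.4516)

2.447 5.690 2.452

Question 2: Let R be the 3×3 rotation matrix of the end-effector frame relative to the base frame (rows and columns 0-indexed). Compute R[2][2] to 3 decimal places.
-0.354

End-effector z-axis (col 2 of R) = (0.9330,-0.0670,-0.3536)
R[2][2] = -0.3536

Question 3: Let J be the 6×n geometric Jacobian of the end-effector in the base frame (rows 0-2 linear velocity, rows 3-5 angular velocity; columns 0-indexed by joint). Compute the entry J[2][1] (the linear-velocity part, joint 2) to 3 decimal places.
-1.754

axis z_1 = (-0.7071,0.7071,0.0000); lever o_n−o_1 = (-0.3813,2.8613,2.4516)
cross product → J_v[:, 1] = (1.7336,1.7336,-1.7537)
J_ω[:, 1] = z_1
entry J[2][1] = -1.7537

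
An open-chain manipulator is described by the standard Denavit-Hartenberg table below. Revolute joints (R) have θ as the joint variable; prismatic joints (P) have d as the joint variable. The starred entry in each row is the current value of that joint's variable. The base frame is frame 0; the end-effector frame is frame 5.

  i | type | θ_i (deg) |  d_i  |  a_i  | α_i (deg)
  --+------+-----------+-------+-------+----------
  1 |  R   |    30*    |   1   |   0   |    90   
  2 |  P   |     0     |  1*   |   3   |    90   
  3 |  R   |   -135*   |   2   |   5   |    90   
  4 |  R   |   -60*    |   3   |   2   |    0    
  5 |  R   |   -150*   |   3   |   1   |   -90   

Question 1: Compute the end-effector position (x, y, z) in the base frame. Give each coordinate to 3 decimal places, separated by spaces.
after link 1: o_1 = (0.0000, 0.0000, 1.0000)
after link 2: o_2 = (3.0981, 0.6340, 1.0000)
after link 3: o_3 = (-1.7316, 1.9281, -1.0000)
after link 4: o_4 = (-3.4739, -0.7109, 0.7321)
after link 5: o_5 = (-3.4139, -3.8328, 0.2321)

-3.414 -3.833 0.232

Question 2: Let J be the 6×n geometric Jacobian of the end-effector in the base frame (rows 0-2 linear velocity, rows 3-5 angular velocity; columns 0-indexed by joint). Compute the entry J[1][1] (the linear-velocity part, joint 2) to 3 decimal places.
-0.866

prismatic axis z_1 = (0.5000,-0.8660,0.0000)
J_v[:, 1] = z_1; J_ω[:, 1] = (0,0,0)
entry J[1][1] = -0.8660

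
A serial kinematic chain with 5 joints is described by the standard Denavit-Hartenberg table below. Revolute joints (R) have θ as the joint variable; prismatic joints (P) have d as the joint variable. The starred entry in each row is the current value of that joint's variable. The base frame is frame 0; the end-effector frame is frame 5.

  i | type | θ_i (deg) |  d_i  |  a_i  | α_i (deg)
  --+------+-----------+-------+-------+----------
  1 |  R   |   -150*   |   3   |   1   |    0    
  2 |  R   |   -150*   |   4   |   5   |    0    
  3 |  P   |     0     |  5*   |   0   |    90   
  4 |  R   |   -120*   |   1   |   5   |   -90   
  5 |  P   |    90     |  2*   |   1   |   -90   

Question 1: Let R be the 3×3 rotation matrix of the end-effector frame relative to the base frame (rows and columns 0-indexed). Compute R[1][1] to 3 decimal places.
End-effector y-axis (col 1 of R) = (-0.4330,-0.7500,0.5000)
R[1][1] = -0.7500

-0.750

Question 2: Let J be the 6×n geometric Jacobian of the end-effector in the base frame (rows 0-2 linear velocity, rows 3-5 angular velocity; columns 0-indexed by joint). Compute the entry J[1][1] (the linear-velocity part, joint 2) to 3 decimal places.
axis z_1 = (0.0000,0.0000,1.0000); lever o_n−o_1 = (2.1160,3.6651,3.6699)
cross product → J_v[:, 1] = (-3.6651,2.1160,0.0000)
J_ω[:, 1] = z_1
entry J[1][1] = 2.1160

2.116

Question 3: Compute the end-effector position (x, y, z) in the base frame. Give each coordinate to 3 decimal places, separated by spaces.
after link 1: o_1 = (-0.8660, -0.5000, 3.0000)
after link 2: o_2 = (1.6340, 3.8301, 7.0000)
after link 3: o_3 = (1.6340, 3.8301, 12.0000)
after link 4: o_4 = (1.2500, 1.1651, 7.6699)
after link 5: o_5 = (1.2500, 3.1651, 6.6699)

1.250 3.165 6.670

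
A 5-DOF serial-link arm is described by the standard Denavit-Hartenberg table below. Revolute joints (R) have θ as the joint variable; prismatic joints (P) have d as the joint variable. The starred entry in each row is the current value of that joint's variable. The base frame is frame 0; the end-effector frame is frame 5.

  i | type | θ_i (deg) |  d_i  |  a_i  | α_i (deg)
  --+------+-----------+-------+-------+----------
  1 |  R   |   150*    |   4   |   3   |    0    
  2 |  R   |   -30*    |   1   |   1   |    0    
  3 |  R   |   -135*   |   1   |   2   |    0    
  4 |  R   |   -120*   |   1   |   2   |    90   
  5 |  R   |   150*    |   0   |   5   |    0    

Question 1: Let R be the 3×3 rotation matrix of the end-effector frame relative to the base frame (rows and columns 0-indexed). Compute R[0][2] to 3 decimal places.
End-effector z-axis (col 2 of R) = (-0.7071,0.7071,0.0000)
R[0][2] = -0.7071

-0.707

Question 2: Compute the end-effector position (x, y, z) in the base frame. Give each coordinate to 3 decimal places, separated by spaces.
after link 1: o_1 = (-2.5981, 1.5000, 4.0000)
after link 2: o_2 = (-3.0981, 2.3660, 5.0000)
after link 3: o_3 = (-1.1662, 1.8484, 6.0000)
after link 4: o_4 = (-2.5804, 0.4342, 7.0000)
after link 5: o_5 = (0.4814, 3.4960, 9.5000)

0.481 3.496 9.500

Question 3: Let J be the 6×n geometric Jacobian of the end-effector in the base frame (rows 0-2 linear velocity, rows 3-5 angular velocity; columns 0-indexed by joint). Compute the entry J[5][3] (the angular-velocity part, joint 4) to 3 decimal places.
1.000

axis z_3 = (0.0000,0.0000,1.0000); lever o_n−o_3 = (1.6476,1.6476,3.5000)
cross product → J_v[:, 3] = (-1.6476,1.6476,0.0000)
J_ω[:, 3] = z_3
entry J[5][3] = 1.0000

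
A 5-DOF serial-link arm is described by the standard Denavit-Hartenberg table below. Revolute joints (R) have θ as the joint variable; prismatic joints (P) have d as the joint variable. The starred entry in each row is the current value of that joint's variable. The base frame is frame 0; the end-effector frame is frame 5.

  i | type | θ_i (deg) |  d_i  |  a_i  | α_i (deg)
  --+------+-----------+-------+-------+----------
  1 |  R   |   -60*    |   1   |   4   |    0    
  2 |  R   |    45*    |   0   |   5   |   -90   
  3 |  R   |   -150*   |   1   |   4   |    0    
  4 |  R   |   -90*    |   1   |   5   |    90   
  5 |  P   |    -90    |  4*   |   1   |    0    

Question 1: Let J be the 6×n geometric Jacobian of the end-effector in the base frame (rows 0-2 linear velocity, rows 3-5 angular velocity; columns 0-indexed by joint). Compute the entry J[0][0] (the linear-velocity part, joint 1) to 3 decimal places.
axis z_0 = ẑ; lever o_n−o_0 = (4.6736,-3.1452,-3.3301)
cross product → J_v[:, 0] = (3.1452,4.6736,-0.0000)
J_ω[:, 0] = z_0
entry J[0][0] = 3.1452

3.145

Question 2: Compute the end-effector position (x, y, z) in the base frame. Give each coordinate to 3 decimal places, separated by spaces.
4.674 -3.145 -3.330

after link 1: o_1 = (2.0000, -3.4641, 1.0000)
after link 2: o_2 = (6.8296, -4.7582, 1.0000)
after link 3: o_3 = (3.7424, -2.8957, 3.0000)
after link 4: o_4 = (1.5864, -1.2827, -1.3301)
after link 5: o_5 = (4.6736, -3.1452, -3.3301)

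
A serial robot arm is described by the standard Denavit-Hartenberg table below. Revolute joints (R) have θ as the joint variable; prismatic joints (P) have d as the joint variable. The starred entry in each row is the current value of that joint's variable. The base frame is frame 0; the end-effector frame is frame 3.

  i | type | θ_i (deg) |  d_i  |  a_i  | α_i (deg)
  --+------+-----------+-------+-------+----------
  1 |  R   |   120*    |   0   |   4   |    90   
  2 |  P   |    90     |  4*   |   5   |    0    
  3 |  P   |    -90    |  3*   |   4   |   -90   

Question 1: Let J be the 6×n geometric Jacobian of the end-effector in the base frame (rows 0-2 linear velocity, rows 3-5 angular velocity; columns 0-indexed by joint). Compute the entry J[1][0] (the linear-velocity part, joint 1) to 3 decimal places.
axis z_0 = ẑ; lever o_n−o_0 = (2.0622,10.4282,5.0000)
cross product → J_v[:, 0] = (-10.4282,2.0622,0.0000)
J_ω[:, 0] = z_0
entry J[1][0] = 2.0622

2.062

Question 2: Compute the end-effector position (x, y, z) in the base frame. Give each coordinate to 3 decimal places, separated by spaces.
after link 1: o_1 = (-2.0000, 3.4641, 0.0000)
after link 2: o_2 = (1.4641, 5.4641, 5.0000)
after link 3: o_3 = (2.0622, 10.4282, 5.0000)

2.062 10.428 5.000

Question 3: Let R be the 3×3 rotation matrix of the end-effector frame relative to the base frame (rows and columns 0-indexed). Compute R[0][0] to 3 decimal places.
End-effector x-axis (col 0 of R) = (-0.5000,0.8660,0.0000)
R[0][0] = -0.5000

-0.500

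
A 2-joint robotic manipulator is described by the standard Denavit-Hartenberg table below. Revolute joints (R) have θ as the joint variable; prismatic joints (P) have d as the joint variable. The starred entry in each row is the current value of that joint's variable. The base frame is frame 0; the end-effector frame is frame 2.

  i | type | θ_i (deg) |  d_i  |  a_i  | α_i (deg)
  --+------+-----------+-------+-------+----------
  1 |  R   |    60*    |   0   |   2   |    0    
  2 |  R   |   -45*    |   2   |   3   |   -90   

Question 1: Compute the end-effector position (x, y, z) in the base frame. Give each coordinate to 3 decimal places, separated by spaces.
after link 1: o_1 = (1.0000, 1.7321, 0.0000)
after link 2: o_2 = (3.8978, 2.5085, 2.0000)

3.898 2.509 2.000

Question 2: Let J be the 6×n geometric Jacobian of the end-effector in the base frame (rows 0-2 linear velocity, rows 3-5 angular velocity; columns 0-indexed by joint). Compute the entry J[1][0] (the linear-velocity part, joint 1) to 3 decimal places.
axis z_0 = ẑ; lever o_n−o_0 = (3.8978,2.5085,2.0000)
cross product → J_v[:, 0] = (-2.5085,3.8978,0.0000)
J_ω[:, 0] = z_0
entry J[1][0] = 3.8978

3.898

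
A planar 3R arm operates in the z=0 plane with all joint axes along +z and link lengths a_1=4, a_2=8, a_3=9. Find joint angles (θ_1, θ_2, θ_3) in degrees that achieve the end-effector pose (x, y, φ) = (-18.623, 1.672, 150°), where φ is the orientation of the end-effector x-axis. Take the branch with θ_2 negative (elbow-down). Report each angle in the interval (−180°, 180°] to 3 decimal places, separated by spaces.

-135.007 -44.994 -29.999

wrist centre = target − a_3·(cos φ, sin φ) = (-10.8288, -2.8280)
cos θ_2 = (125.2599−4²−8²)/(2·4·8) = 0.7072; θ_2 = -44.9936° (elbow-down)
β = atan2(-2.8280,-10.8288) = -165.3638°; ψ = atan2(-5.6562,9.6575) = -30.3568°
θ_1 = β − ψ = -135.0070°
θ_3 = φ − θ_1 − θ_2 = -29.9994° (wrapped to (-180°,180°])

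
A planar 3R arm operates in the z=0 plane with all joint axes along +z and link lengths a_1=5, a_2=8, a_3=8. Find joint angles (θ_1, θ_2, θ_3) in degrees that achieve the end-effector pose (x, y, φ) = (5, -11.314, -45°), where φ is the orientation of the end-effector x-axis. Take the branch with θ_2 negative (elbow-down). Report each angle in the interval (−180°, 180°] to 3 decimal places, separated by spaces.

wrist centre = target − a_3·(cos φ, sin φ) = (-0.6569, -5.6571)
cos θ_2 = (32.4348−5²−8²)/(2·5·8) = -0.7071; θ_2 = -134.9967° (elbow-down)
β = atan2(-5.6571,-0.6569) = -96.6230°; ψ = atan2(-5.6572,-0.6565) = -96.6196°
θ_1 = β − ψ = -0.0033°
θ_3 = φ − θ_1 − θ_2 = 90.0000° (wrapped to (-180°,180°])

-0.003 -134.997 90.000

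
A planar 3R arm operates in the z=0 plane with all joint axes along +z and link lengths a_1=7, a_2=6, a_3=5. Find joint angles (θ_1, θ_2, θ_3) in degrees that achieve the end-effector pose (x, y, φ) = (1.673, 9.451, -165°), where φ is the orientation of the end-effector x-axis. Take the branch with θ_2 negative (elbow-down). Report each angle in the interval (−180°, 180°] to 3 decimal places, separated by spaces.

72.641 -30.007 152.366

wrist centre = target − a_3·(cos φ, sin φ) = (6.5026, 10.7451)
cos θ_2 = (157.7413−7²−6²)/(2·7·6) = 0.8660; θ_2 = -30.0067° (elbow-down)
β = atan2(10.7451,6.5026) = 58.8189°; ψ = atan2(-3.0006,12.1958) = -13.8223°
θ_1 = β − ψ = 72.6411°
θ_3 = φ − θ_1 − θ_2 = 152.3655° (wrapped to (-180°,180°])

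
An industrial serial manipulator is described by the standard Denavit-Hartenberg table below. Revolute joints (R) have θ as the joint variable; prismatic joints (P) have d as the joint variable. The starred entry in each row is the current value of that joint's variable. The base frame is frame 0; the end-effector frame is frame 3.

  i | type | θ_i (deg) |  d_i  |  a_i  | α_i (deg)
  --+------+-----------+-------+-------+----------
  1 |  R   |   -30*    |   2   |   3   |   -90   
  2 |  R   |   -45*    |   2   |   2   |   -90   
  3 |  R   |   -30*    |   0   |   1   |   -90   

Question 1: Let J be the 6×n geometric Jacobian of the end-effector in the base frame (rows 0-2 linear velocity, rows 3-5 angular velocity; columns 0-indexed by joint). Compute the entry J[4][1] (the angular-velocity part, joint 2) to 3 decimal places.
0.866

axis z_1 = (0.5000,0.8660,0.0000); lever o_n−o_1 = (3.0051,1.1518,2.0266)
cross product → J_v[:, 1] = (1.7551,-1.0133,-2.0266)
J_ω[:, 1] = z_1
entry J[4][1] = 0.8660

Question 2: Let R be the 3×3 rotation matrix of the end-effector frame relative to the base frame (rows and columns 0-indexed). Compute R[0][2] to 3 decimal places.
End-effector z-axis (col 2 of R) = (-0.1268,-0.9268,0.3536)
R[0][2] = -0.1268

-0.127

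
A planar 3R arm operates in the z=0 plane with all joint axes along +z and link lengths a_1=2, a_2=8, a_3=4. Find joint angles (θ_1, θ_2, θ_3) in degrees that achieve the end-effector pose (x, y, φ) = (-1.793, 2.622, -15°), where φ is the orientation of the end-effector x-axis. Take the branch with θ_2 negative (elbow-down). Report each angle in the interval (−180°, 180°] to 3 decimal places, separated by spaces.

-90.008 -134.997 -149.996

wrist centre = target − a_3·(cos φ, sin φ) = (-5.6567, 3.6573)
cos θ_2 = (45.3740−2²−8²)/(2·2·8) = -0.7071; θ_2 = -134.9965° (elbow-down)
β = atan2(3.6573,-5.6567) = 147.1158°; ψ = atan2(-5.6572,-3.6565) = -122.8765°
θ_1 = β − ψ = 269.9922°
θ_3 = φ − θ_1 − θ_2 = -149.9957° (wrapped to (-180°,180°])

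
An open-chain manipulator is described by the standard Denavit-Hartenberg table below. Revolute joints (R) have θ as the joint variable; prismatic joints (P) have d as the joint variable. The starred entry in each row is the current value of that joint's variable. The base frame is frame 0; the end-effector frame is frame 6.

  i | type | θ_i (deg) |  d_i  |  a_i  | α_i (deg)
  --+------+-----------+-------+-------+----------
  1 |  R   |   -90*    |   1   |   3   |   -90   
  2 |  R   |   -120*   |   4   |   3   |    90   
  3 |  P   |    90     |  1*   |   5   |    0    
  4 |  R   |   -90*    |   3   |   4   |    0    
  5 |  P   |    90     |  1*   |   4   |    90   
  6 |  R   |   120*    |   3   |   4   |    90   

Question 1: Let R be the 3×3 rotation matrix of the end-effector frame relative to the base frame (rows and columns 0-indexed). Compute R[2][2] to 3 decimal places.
-0.250

End-effector z-axis (col 2 of R) = (0.8660,0.4330,-0.2500)
R[2][2] = -0.2500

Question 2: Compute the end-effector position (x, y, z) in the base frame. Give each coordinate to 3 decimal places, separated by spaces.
11.000 9.330 5.428

after link 1: o_1 = (0.0000, -3.0000, 1.0000)
after link 2: o_2 = (4.0000, -1.5000, 3.5981)
after link 3: o_3 = (9.0000, -0.6340, 3.0981)
after link 4: o_4 = (9.0000, 3.9641, 5.0622)
after link 5: o_5 = (13.0000, 4.8301, 4.5622)
after link 6: o_6 = (11.0000, 9.3301, 5.4282)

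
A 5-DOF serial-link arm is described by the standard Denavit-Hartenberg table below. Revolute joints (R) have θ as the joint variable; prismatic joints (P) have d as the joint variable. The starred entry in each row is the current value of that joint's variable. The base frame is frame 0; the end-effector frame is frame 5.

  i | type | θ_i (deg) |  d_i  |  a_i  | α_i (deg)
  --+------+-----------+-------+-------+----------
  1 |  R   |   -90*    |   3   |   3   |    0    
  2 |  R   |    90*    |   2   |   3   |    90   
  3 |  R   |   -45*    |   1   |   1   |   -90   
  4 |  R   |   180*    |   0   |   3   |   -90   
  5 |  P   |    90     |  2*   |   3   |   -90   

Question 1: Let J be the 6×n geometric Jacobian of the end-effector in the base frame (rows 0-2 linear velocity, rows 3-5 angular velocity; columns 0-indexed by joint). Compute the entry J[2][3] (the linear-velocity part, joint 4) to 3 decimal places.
-1.414

axis z_3 = (0.7071,-0.0000,0.7071); lever o_n−o_3 = (-4.2426,-2.0000,0.0000)
cross product → J_v[:, 3] = (1.4142,-3.0000,-1.4142)
J_ω[:, 3] = z_3
entry J[2][3] = -1.4142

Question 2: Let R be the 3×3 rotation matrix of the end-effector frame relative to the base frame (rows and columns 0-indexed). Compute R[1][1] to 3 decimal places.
End-effector y-axis (col 1 of R) = (0.0000,1.0000,-0.0000)
R[1][1] = 1.0000

1.000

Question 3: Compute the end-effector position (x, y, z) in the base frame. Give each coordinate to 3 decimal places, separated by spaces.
-0.536 -6.000 4.293

after link 1: o_1 = (0.0000, -3.0000, 3.0000)
after link 2: o_2 = (3.0000, -3.0000, 5.0000)
after link 3: o_3 = (3.7071, -4.0000, 4.2929)
after link 4: o_4 = (1.5858, -4.0000, 6.4142)
after link 5: o_5 = (-0.5355, -6.0000, 4.2929)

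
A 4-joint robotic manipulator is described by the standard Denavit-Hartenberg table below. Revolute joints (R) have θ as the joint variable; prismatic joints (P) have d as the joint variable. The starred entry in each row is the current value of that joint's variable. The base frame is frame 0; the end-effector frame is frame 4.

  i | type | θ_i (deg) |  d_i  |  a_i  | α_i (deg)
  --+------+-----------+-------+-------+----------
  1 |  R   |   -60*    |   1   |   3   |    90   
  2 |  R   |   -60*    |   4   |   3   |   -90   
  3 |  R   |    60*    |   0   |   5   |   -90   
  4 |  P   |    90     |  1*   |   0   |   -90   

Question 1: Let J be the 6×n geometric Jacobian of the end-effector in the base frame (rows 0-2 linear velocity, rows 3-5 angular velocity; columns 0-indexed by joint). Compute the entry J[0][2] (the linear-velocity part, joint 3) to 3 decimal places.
0.208

axis z_2 = (0.4330,-0.7500,0.5000); lever o_n−o_2 = (4.5915,1.7075,-1.4151)
cross product → J_v[:, 2] = (0.2075,2.9085,4.1830)
J_ω[:, 2] = z_2
entry J[0][2] = 0.2075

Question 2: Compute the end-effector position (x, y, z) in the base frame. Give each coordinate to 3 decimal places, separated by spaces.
3.377 -4.190 -3.013

after link 1: o_1 = (1.5000, -2.5981, 1.0000)
after link 2: o_2 = (-1.2141, -5.8971, -1.5981)
after link 3: o_3 = (3.1609, -4.8146, -3.7631)
after link 4: o_4 = (3.3774, -4.1896, -3.0131)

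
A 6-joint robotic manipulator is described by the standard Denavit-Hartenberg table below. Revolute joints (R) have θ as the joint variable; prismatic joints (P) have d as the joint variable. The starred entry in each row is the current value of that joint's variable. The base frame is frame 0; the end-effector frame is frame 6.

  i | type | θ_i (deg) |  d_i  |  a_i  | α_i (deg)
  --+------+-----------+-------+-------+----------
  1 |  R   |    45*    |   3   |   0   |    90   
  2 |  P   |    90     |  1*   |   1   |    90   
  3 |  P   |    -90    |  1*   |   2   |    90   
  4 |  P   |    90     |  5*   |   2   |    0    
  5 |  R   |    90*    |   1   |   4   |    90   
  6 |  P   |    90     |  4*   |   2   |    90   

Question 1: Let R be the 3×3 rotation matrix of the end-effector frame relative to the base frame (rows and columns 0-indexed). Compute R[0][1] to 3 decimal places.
0.707

End-effector y-axis (col 1 of R) = (0.7071,0.7071,-0.0000)
R[0][1] = 0.7071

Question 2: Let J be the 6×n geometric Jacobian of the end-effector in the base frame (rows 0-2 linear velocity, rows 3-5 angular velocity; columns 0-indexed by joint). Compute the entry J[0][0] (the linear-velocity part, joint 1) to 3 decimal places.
-2.828

axis z_0 = ẑ; lever o_n−o_0 = (7.0711,2.8284,-4.0000)
cross product → J_v[:, 0] = (-2.8284,7.0711,0.0000)
J_ω[:, 0] = z_0
entry J[0][0] = -2.8284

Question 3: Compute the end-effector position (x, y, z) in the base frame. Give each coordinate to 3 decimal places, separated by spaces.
after link 1: o_1 = (0.0000, 0.0000, 3.0000)
after link 2: o_2 = (0.7071, -0.7071, 4.0000)
after link 3: o_3 = (0.0000, 1.4142, 4.0000)
after link 4: o_4 = (1.4142, 2.8284, -1.0000)
after link 5: o_5 = (4.2426, 0.0000, -2.0000)
after link 6: o_6 = (7.0711, 2.8284, -4.0000)

7.071 2.828 -4.000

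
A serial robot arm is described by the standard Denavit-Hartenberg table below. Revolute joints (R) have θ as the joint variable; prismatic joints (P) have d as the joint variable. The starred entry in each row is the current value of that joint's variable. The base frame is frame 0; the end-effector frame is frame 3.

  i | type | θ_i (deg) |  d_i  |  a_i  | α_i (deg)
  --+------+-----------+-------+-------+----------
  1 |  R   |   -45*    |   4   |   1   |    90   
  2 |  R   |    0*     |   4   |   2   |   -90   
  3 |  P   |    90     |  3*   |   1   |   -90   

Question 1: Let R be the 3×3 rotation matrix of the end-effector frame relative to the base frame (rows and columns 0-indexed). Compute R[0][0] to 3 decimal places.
0.707

End-effector x-axis (col 0 of R) = (0.7071,0.7071,0.0000)
R[0][0] = 0.7071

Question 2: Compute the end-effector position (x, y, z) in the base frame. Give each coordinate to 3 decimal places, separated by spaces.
after link 1: o_1 = (0.7071, -0.7071, 4.0000)
after link 2: o_2 = (-0.7071, -4.9497, 4.0000)
after link 3: o_3 = (0.0000, -4.2426, 7.0000)

0.000 -4.243 7.000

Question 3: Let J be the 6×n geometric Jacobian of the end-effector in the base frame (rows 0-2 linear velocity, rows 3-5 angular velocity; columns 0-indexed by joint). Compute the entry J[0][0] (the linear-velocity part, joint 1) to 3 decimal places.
4.243

axis z_0 = ẑ; lever o_n−o_0 = (0.0000,-4.2426,7.0000)
cross product → J_v[:, 0] = (4.2426,0.0000,-0.0000)
J_ω[:, 0] = z_0
entry J[0][0] = 4.2426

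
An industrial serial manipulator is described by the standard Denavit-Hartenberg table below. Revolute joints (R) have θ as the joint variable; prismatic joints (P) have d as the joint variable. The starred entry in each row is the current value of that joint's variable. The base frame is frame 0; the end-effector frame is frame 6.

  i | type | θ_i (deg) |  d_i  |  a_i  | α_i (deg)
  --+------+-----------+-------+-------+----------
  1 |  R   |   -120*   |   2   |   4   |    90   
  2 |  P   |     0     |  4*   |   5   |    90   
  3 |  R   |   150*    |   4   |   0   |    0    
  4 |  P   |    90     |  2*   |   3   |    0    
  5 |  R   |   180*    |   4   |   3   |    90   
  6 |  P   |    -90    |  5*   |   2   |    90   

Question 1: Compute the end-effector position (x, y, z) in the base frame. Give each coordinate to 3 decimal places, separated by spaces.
after link 1: o_1 = (-2.0000, -3.4641, 2.0000)
after link 2: o_2 = (-7.9641, -5.7942, 2.0000)
after link 3: o_3 = (-7.9641, -5.7942, -2.0000)
after link 4: o_4 = (-4.9641, -5.7942, -4.0000)
after link 5: o_5 = (-7.9641, -5.7942, -8.0000)
after link 6: o_6 = (-7.9641, -10.7942, -6.0000)

-7.964 -10.794 -6.000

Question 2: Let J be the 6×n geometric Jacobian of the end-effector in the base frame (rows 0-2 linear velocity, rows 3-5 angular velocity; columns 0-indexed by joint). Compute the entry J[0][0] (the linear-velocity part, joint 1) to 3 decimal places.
10.794

axis z_0 = ẑ; lever o_n−o_0 = (-7.9641,-10.7942,-6.0000)
cross product → J_v[:, 0] = (10.7942,-7.9641,0.0000)
J_ω[:, 0] = z_0
entry J[0][0] = 10.7942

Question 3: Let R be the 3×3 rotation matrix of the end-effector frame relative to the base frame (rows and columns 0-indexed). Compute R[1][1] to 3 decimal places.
End-effector y-axis (col 1 of R) = (0.0000,-1.0000,-0.0000)
R[1][1] = -1.0000

-1.000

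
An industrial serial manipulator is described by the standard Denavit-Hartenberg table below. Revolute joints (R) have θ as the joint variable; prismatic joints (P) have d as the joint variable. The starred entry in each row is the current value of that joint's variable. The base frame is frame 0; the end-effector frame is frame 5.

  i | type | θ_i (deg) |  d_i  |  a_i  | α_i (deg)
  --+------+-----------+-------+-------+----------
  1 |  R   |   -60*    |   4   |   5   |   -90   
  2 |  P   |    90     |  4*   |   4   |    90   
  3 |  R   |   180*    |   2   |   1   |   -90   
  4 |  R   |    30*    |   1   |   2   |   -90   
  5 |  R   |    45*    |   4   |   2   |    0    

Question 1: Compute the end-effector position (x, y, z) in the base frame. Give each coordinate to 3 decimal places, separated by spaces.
after link 1: o_1 = (2.5000, -4.3301, 4.0000)
after link 2: o_2 = (5.9641, -2.3301, 0.0000)
after link 3: o_3 = (6.9641, -4.0622, 1.0000)
after link 4: o_4 = (5.5981, -3.6962, 2.7321)
after link 5: o_5 = (4.7372, 0.6233, 1.9568)

4.737 0.623 1.957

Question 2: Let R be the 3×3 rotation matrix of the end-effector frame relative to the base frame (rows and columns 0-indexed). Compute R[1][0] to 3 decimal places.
End-effector x-axis (col 0 of R) = (0.4356,0.6597,0.6124)
R[1][0] = 0.6597

0.660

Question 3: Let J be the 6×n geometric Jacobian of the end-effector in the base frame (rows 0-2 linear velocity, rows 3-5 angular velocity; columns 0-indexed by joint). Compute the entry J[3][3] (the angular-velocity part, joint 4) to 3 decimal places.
axis z_3 = (-0.8660,-0.5000,0.0000); lever o_n−o_3 = (-2.2269,4.6855,0.9568)
cross product → J_v[:, 3] = (-0.4784,0.8286,-5.1712)
J_ω[:, 3] = z_3
entry J[3][3] = -0.8660

-0.866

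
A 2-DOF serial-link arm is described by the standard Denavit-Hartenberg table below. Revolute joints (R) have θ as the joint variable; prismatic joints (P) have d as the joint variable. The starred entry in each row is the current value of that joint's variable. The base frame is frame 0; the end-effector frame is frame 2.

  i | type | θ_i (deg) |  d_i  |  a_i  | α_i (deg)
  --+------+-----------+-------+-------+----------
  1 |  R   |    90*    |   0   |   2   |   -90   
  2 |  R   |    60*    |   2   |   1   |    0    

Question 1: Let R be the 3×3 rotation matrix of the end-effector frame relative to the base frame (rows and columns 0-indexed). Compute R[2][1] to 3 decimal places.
End-effector y-axis (col 1 of R) = (-0.0000,-0.8660,-0.5000)
R[2][1] = -0.5000

-0.500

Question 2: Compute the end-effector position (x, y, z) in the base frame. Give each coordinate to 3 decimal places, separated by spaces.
after link 1: o_1 = (0.0000, 2.0000, 0.0000)
after link 2: o_2 = (-2.0000, 2.5000, -0.8660)

-2.000 2.500 -0.866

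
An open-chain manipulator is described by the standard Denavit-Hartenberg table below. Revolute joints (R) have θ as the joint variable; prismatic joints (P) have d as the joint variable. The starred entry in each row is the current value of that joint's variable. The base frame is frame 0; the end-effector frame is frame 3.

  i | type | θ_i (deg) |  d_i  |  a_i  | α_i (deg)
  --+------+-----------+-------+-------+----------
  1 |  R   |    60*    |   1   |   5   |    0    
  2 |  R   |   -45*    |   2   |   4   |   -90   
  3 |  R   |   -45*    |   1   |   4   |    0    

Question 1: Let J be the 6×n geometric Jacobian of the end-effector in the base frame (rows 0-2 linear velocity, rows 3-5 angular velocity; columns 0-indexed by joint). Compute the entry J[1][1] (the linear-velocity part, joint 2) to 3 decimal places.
6.337

axis z_1 = (0.0000,0.0000,1.0000); lever o_n−o_1 = (6.3369,2.7333,4.8284)
cross product → J_v[:, 1] = (-2.7333,6.3369,0.0000)
J_ω[:, 1] = z_1
entry J[1][1] = 6.3369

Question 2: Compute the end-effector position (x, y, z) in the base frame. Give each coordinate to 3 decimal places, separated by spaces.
8.837 7.063 5.828

after link 1: o_1 = (2.5000, 4.3301, 1.0000)
after link 2: o_2 = (6.3637, 5.3654, 3.0000)
after link 3: o_3 = (8.8369, 7.0634, 5.8284)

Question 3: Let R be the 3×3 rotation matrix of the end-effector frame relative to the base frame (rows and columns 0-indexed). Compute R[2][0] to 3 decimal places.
0.707

End-effector x-axis (col 0 of R) = (0.6830,0.1830,0.7071)
R[2][0] = 0.7071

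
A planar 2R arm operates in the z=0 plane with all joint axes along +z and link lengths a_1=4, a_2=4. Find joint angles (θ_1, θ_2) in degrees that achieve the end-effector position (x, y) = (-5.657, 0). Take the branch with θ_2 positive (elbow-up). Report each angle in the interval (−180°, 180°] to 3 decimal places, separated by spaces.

cos θ_2 = (32.0016−4²−4²)/(2·4·4) = 0.0001; θ_2 = 89.9970° (elbow-up)
β = atan2(0.0000,-5.6570) = 180.0000°; ψ = atan2(4.0000,4.0002) = 44.9985°
θ_1 = β − ψ = 135.0015°

135.001 89.997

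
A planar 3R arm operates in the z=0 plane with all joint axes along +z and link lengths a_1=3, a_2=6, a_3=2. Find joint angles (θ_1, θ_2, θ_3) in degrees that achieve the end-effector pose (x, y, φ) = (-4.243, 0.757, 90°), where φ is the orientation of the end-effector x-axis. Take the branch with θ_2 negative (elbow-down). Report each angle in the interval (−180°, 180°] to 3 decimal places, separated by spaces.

wrist centre = target − a_3·(cos φ, sin φ) = (-4.2430, -1.2430)
cos θ_2 = (19.5481−3²−6²)/(2·3·6) = -0.7070; θ_2 = -134.9911° (elbow-down)
β = atan2(-1.2430,-4.2430) = -163.6719°; ψ = atan2(-4.2433,-1.2420) = -106.3144°
θ_1 = β − ψ = -57.3575°
θ_3 = φ − θ_1 − θ_2 = -77.6514° (wrapped to (-180°,180°])

-57.358 -134.991 -77.651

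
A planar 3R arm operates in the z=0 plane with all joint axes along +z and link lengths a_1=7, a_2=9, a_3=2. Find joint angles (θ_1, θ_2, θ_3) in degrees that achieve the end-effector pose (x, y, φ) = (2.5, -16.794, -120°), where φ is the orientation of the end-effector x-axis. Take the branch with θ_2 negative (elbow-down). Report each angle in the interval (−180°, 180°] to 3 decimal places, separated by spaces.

-59.996 -30.006 -29.997

wrist centre = target − a_3·(cos φ, sin φ) = (3.5000, -15.0619)
cos θ_2 = (239.1123−7²−9²)/(2·7·9) = 0.8660; θ_2 = -30.0063° (elbow-down)
β = atan2(-15.0619,3.5000) = -76.9181°; ψ = atan2(-4.5009,14.7937) = -16.9219°
θ_1 = β − ψ = -59.9963°
θ_3 = φ − θ_1 − θ_2 = -29.9975° (wrapped to (-180°,180°])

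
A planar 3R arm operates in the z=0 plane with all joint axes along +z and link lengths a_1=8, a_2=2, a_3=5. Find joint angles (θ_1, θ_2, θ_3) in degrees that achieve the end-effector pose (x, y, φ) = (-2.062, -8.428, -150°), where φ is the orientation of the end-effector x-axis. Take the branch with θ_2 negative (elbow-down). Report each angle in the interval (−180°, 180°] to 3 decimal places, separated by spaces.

wrist centre = target − a_3·(cos φ, sin φ) = (2.2681, -5.9280)
cos θ_2 = (40.2856−8²−2²)/(2·8·2) = -0.8661; θ_2 = -150.0057° (elbow-down)
β = atan2(-5.9280,2.2681) = -69.0625°; ψ = atan2(-0.9998,6.2678) = -9.0633°
θ_1 = β − ψ = -59.9992°
θ_3 = φ − θ_1 − θ_2 = 60.0050° (wrapped to (-180°,180°])

-59.999 -150.006 60.005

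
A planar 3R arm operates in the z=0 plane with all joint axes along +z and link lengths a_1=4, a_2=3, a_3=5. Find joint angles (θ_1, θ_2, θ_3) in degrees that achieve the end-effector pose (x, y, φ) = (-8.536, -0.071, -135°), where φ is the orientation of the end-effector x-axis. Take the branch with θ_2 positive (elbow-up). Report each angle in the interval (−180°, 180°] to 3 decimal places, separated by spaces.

wrist centre = target − a_3·(cos φ, sin φ) = (-5.0005, 3.4645)
cos θ_2 = (37.0077−4²−3²)/(2·4·3) = 0.5003; θ_2 = 59.9789° (elbow-up)
β = atan2(3.4645,-5.0005) = 145.2841°; ψ = atan2(2.5975,5.5010) = 25.2764°
θ_1 = β − ψ = 120.0077°
θ_3 = φ − θ_1 − θ_2 = 45.0134° (wrapped to (-180°,180°])

120.008 59.979 45.013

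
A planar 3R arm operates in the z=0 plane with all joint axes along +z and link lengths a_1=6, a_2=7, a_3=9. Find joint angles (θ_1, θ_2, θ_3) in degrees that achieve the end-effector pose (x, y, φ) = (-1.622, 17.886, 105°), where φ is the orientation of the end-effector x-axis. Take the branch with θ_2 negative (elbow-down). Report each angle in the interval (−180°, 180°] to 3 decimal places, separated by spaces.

134.996 -89.996 60.000

wrist centre = target − a_3·(cos φ, sin φ) = (0.7074, 9.1927)
cos θ_2 = (85.0055−6²−7²)/(2·6·7) = 0.0001; θ_2 = -89.9962° (elbow-down)
β = atan2(9.1927,0.7074) = 85.5998°; ψ = atan2(-7.0000,6.0005) = -49.3965°
θ_1 = β − ψ = 134.9963°
θ_3 = φ − θ_1 − θ_2 = 59.9999° (wrapped to (-180°,180°])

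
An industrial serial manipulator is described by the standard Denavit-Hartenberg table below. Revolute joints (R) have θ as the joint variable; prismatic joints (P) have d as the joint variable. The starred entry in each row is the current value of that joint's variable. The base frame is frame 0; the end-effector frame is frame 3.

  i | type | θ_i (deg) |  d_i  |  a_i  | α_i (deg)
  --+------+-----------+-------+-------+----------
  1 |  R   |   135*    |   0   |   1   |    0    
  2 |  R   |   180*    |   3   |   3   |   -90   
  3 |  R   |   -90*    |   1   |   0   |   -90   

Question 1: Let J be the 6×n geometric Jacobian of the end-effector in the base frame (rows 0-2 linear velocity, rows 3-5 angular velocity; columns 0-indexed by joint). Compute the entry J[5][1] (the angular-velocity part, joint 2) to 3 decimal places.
axis z_1 = (0.0000,0.0000,1.0000); lever o_n−o_1 = (2.8284,-1.4142,3.0000)
cross product → J_v[:, 1] = (1.4142,2.8284,-0.0000)
J_ω[:, 1] = z_1
entry J[5][1] = 1.0000

1.000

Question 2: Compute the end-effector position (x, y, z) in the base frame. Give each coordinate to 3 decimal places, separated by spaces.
after link 1: o_1 = (-0.7071, 0.7071, 0.0000)
after link 2: o_2 = (1.4142, -1.4142, 3.0000)
after link 3: o_3 = (2.1213, -0.7071, 3.0000)

2.121 -0.707 3.000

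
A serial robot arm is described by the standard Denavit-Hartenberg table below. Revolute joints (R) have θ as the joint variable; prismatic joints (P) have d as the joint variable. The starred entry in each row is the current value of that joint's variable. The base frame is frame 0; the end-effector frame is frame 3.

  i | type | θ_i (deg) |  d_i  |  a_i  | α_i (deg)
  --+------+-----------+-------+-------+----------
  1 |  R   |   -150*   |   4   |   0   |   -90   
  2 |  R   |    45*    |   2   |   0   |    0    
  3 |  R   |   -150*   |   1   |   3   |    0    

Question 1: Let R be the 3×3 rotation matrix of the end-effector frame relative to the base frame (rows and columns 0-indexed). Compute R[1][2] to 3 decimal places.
End-effector z-axis (col 2 of R) = (0.5000,-0.8660,0.0000)
R[1][2] = -0.8660

-0.866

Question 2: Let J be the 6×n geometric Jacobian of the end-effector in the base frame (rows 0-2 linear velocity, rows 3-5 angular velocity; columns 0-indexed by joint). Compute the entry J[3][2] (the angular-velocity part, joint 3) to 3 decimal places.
axis z_2 = (0.5000,-0.8660,0.0000); lever o_n−o_2 = (1.1724,-0.4778,2.8978)
cross product → J_v[:, 2] = (-2.5095,-1.4489,0.7765)
J_ω[:, 2] = z_2
entry J[3][2] = 0.5000

0.500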